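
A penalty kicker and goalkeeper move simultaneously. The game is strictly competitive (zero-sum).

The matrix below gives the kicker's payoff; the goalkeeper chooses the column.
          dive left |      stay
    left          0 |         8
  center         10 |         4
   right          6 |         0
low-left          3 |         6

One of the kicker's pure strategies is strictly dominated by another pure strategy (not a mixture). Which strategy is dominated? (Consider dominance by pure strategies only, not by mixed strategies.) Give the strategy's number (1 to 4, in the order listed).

3

Compare right with center: 10 > 6, 4 > 0.
So center strictly dominates right for the kicker; right is strictly dominated.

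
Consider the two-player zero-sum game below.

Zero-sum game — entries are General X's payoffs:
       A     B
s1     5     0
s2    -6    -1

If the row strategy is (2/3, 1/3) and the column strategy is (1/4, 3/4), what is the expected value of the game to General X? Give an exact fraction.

Against (1/4, 3/4), each row's expected payoff is s1: 5/4; s2: -9/4.
Taking the (2/3, 1/3)-weighted average: (2/3)·(5/4) + (1/3)·(-9/4) = 1/12.

1/12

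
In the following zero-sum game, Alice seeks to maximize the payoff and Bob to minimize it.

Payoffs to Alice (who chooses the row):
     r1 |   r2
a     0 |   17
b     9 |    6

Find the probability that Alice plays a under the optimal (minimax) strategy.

Row minima are 0 and 6, so Alice's maximin is 6; column maxima are 9 and 17, so Bob's minimax is 9. These differ, so the equilibrium is in mixed strategies.
Let Alice play a with probability p. Bob is indifferent when 9(1−p) = 17p + 6(1−p), giving p = 3/20.

3/20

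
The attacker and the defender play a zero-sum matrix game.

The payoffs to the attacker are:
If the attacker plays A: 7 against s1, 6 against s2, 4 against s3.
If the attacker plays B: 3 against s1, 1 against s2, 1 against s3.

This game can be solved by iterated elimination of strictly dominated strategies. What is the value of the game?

4

Column s1 is strictly dominated by s2 for the defender (6<7, 1<3); eliminate s1.
Row B is strictly dominated by row A (6>1, 4>1); eliminate B.
Column s2 is strictly dominated by s3 for the defender (4<6); eliminate s2.
Only (A, s3) remains, with payoff 4.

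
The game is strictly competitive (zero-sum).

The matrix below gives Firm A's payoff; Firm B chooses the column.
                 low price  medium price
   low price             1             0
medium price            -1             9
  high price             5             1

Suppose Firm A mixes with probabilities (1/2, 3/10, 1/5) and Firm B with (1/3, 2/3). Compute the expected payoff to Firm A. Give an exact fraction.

7/3

Against (1/3, 2/3), each row's expected payoff is low price: 1/3; medium price: 17/3; high price: 7/3.
Taking the (1/2, 3/10, 1/5)-weighted average: (1/2)·(1/3) + (3/10)·(17/3) + (1/5)·(7/3) = 7/3.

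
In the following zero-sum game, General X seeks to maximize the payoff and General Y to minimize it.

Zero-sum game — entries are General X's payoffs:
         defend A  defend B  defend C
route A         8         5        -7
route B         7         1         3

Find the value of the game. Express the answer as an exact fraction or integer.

Column defend A is strictly dominated by defend B for General Y (it gives General X more in every row).
The remaining 2×2 game on (route A, route B) × (defend B, defend C) has no saddle point. Let General X play route A with probability p; indifference gives 5p + (1−p) = −7p + 3(1−p), so p = 1/7.
Similarly General Y's optimal q on defend B is 5/7, and the value is 5·(5/7) + (-7)·(2/7) = 11/7.

11/7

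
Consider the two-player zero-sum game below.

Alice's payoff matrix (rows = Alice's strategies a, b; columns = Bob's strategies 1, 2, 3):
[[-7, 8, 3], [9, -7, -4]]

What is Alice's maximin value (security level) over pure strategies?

-7

The worst-case payoff for each row is a: -7, b: -7.
The best of these is -7.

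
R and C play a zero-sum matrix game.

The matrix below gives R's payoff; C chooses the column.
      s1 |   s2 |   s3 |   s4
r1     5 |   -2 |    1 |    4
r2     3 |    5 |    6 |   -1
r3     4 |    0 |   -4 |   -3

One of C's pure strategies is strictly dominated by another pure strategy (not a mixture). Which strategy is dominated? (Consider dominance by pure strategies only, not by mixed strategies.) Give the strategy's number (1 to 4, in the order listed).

C prefers columns that give R less. Compare s1 with s4: 4 < 5, -1 < 3, -3 < 4.
So s4 strictly dominates s1 for C; s1 is strictly dominated.

1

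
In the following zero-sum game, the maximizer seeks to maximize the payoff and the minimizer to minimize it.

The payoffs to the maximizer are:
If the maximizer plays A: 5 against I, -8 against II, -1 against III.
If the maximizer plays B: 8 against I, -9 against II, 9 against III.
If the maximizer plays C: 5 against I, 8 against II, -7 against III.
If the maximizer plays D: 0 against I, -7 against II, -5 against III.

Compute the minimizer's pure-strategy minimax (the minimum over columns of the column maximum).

The worst case (largest entry) in each column is I: 8, II: 8, III: 9.
The best (smallest) of these is 8.

8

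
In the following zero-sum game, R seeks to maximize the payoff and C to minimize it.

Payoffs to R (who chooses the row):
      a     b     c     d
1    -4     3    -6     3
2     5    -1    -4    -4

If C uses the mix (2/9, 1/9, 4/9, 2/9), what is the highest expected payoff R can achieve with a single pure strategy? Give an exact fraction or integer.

1: (-4)·(2/9) + (3)·(1/9) + (-6)·(4/9) + (3)·(2/9) = -23/9.
2: (5)·(2/9) + (-1)·(1/9) + (-4)·(4/9) + (-4)·(2/9) = -5/3.
The best pure response is 2 with expected payoff -5/3.

-5/3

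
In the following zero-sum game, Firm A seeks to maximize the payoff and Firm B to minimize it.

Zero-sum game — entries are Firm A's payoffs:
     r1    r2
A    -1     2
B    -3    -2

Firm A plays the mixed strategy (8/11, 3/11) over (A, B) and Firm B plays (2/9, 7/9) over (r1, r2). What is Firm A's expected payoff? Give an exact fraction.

4/11

Against (2/9, 7/9), each row's expected payoff is A: 4/3; B: -20/9.
Taking the (8/11, 3/11)-weighted average: (8/11)·(4/3) + (3/11)·(-20/9) = 4/11.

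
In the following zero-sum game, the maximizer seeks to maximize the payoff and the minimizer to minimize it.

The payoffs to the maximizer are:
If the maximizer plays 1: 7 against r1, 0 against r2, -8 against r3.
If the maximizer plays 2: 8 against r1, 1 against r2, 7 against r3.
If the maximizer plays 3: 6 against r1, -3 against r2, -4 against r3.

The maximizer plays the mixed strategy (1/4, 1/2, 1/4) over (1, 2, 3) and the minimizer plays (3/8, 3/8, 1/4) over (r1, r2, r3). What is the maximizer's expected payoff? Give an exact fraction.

11/4

Against (3/8, 3/8, 1/4), each row's expected payoff is 1: 5/8; 2: 41/8; 3: 1/8.
Taking the (1/4, 1/2, 1/4)-weighted average: (1/4)·(5/8) + (1/2)·(41/8) + (1/4)·(1/8) = 11/4.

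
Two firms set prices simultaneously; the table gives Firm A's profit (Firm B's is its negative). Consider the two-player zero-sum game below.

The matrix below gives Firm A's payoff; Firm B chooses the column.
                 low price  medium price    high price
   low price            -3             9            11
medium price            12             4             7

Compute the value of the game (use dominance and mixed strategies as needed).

6

Column high price is strictly dominated by medium price for Firm B (it gives Firm A more in every row).
The remaining 2×2 game on (low price, medium price) × (low price, medium price) has no saddle point. Let Firm A play low price with probability p; indifference gives −3p + 12(1−p) = 9p + 4(1−p), so p = 2/5.
Similarly Firm B's optimal q on low price is 1/4, and the value is -3·(1/4) + (9)·(3/4) = 6.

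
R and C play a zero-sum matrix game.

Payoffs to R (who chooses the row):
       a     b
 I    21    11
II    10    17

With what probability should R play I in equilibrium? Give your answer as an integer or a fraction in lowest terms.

Row minima are 11 and 10, so R's maximin is 11; column maxima are 21 and 17, so C's minimax is 17. These differ, so the equilibrium is in mixed strategies.
Let R play I with probability p. C is indifferent when 21p + 10(1−p) = 11p + 17(1−p), giving p = 7/17.

7/17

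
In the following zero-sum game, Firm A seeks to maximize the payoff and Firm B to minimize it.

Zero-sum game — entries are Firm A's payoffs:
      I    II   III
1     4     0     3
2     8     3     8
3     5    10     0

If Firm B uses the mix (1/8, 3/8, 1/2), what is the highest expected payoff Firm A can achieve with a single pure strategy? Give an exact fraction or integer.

1: (4)·(1/8) + (0)·(3/8) + (3)·(1/2) = 2.
2: (8)·(1/8) + (3)·(3/8) + (8)·(1/2) = 49/8.
3: (5)·(1/8) + (10)·(3/8) + (0)·(1/2) = 35/8.
The best pure response is 2 with expected payoff 49/8.

49/8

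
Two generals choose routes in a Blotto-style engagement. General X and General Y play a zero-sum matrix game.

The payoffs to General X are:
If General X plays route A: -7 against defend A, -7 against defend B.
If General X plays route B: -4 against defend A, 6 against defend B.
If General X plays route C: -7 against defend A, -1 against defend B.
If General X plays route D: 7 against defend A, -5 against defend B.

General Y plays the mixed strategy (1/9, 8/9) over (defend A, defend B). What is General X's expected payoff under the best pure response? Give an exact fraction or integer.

44/9

route A: (-7)·(1/9) + (-7)·(8/9) = -7.
route B: (-4)·(1/9) + (6)·(8/9) = 44/9.
route C: (-7)·(1/9) + (-1)·(8/9) = -5/3.
route D: (7)·(1/9) + (-5)·(8/9) = -11/3.
The best pure response is route B with expected payoff 44/9.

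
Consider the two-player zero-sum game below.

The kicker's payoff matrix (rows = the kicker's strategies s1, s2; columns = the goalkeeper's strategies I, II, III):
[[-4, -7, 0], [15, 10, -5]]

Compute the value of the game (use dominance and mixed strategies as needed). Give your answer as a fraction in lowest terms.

Column I is strictly dominated by II for the goalkeeper (it gives the kicker more in every row).
The remaining 2×2 game on (s1, s2) × (II, III) has no saddle point. Let the kicker play s1 with probability p; indifference gives −7p + 10(1−p) = −5(1−p), so p = 15/22.
Similarly the goalkeeper's optimal q on II is 5/22, and the value is -7·(5/22) + (0)·(17/22) = -35/22.

-35/22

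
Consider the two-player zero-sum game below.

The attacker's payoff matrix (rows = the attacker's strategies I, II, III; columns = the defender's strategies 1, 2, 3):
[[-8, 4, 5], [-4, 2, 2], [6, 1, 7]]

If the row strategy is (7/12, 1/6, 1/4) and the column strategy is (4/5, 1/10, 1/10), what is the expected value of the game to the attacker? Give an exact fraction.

Against (4/5, 1/10, 1/10), each row's expected payoff is I: -11/2; II: -14/5; III: 28/5.
Taking the (7/12, 1/6, 1/4)-weighted average: (7/12)·(-11/2) + (1/6)·(-14/5) + (1/4)·(28/5) = -91/40.

-91/40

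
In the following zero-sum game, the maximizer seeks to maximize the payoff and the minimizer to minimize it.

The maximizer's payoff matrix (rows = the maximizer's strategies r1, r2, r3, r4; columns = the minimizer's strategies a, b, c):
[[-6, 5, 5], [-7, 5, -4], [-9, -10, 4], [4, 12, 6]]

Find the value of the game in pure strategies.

Row minima: -6, -7, -10, 4 → the maximizer's maximin is 4.
Column maxima: 4, 12, 6 → the minimizer's minimax is 4.
They coincide at (r4, a), so the value is 4.

4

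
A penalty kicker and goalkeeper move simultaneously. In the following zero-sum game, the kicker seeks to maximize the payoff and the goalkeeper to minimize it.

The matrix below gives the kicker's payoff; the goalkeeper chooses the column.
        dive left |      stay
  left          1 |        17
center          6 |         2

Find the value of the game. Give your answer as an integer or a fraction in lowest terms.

Row minima are 1 and 2, so the kicker's maximin is 2; column maxima are 6 and 17, so the goalkeeper's minimax is 6. These differ, so the equilibrium is in mixed strategies.
Let the kicker play left with probability p. The goalkeeper is indifferent when p + 6(1−p) = 17p + 2(1−p), giving p = 1/5.
Let the goalkeeper play dive left with probability q. The kicker is indifferent when q + 17(1−q) = 6q + 2(1−q), giving q = 3/4.
The value is 1·(3/4) + (17)·(1/4) = 5.

5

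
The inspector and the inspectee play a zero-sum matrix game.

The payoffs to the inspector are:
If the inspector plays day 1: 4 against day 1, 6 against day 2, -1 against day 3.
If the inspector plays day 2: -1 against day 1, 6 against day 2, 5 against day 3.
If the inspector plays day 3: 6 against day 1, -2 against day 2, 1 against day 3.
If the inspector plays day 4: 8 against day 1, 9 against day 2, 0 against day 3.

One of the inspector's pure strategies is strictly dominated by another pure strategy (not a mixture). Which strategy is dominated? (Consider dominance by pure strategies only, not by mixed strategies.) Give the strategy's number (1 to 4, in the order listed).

Compare day 1 with day 4: 8 > 4, 9 > 6, 0 > -1.
So day 4 strictly dominates day 1 for the inspector; day 1 is strictly dominated.

1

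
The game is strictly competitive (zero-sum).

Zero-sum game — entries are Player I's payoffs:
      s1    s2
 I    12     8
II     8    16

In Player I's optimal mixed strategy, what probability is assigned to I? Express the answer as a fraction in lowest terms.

2/3

Row minima are 8 and 8, so Player I's maximin is 8; column maxima are 12 and 16, so Player II's minimax is 12. These differ, so the equilibrium is in mixed strategies.
Let Player I play I with probability p. Player II is indifferent when 12p + 8(1−p) = 8p + 16(1−p), giving p = 2/3.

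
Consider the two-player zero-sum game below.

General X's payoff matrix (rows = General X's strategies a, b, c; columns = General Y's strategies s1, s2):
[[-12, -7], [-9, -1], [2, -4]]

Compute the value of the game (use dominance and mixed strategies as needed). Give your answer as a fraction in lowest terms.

Row a is strictly dominated by row b, so General X never plays it.
The remaining 2×2 game on (b, c) × (s1, s2) has no saddle point. Let General X play b with probability p; indifference gives −9p + 2(1−p) = −p − 4(1−p), so p = 3/7.
Similarly General Y's optimal q on s1 is 3/14, and the value is -9·(3/14) + (-1)·(11/14) = -19/7.

-19/7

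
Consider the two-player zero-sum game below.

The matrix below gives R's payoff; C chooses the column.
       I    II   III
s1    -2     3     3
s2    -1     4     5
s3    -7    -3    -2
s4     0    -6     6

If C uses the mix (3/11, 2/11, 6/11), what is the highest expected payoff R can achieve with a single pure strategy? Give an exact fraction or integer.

s1: (-2)·(3/11) + (3)·(2/11) + (3)·(6/11) = 18/11.
s2: (-1)·(3/11) + (4)·(2/11) + (5)·(6/11) = 35/11.
s3: (-7)·(3/11) + (-3)·(2/11) + (-2)·(6/11) = -39/11.
s4: (0)·(3/11) + (-6)·(2/11) + (6)·(6/11) = 24/11.
The best pure response is s2 with expected payoff 35/11.

35/11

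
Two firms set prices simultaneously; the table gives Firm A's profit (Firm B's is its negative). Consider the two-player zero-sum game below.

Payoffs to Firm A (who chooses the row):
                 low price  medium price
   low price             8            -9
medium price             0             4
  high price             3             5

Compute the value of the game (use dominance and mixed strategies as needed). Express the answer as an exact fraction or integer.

67/19

Row medium price is strictly dominated by row high price, so Firm A never plays it.
The remaining 2×2 game on (low price, high price) × (low price, medium price) has no saddle point. Let Firm A play low price with probability p; indifference gives 8p + 3(1−p) = −9p + 5(1−p), so p = 2/19.
Similarly Firm B's optimal q on low price is 14/19, and the value is 8·(14/19) + (-9)·(5/19) = 67/19.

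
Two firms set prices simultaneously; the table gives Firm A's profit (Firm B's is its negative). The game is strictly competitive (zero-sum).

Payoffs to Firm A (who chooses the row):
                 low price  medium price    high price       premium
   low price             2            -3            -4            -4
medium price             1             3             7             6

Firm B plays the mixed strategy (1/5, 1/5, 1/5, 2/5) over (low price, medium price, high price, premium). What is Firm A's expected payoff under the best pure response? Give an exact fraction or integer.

low price: (2)·(1/5) + (-3)·(1/5) + (-4)·(1/5) + (-4)·(2/5) = -13/5.
medium price: (1)·(1/5) + (3)·(1/5) + (7)·(1/5) + (6)·(2/5) = 23/5.
The best pure response is medium price with expected payoff 23/5.

23/5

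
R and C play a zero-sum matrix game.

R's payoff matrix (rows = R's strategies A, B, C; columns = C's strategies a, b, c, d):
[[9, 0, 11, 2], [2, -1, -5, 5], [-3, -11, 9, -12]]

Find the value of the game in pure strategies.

Row minima: 0, -5, -12 → R's maximin is 0.
Column maxima: 9, 0, 11, 5 → C's minimax is 0.
They coincide at (A, b), so the value is 0.

0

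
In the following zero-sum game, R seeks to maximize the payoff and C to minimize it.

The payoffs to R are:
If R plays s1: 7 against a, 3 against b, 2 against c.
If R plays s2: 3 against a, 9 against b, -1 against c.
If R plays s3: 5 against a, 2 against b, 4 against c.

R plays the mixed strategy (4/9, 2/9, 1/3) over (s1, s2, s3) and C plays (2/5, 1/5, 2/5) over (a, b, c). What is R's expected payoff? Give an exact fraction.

34/9

Against (2/5, 1/5, 2/5), each row's expected payoff is s1: 21/5; s2: 13/5; s3: 4.
Taking the (4/9, 2/9, 1/3)-weighted average: (4/9)·(21/5) + (2/9)·(13/5) + (1/3)·(4) = 34/9.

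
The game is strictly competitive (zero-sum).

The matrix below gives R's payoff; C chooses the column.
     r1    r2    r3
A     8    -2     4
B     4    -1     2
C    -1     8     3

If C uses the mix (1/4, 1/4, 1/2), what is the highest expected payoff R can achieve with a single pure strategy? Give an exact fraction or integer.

7/2

A: (8)·(1/4) + (-2)·(1/4) + (4)·(1/2) = 7/2.
B: (4)·(1/4) + (-1)·(1/4) + (2)·(1/2) = 7/4.
C: (-1)·(1/4) + (8)·(1/4) + (3)·(1/2) = 13/4.
The best pure response is A with expected payoff 7/2.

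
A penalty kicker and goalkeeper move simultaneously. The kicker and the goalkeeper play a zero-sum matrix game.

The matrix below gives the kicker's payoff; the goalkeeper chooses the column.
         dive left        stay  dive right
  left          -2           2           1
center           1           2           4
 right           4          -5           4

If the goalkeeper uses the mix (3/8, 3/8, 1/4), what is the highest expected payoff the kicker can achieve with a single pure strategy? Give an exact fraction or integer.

17/8

left: (-2)·(3/8) + (2)·(3/8) + (1)·(1/4) = 1/4.
center: (1)·(3/8) + (2)·(3/8) + (4)·(1/4) = 17/8.
right: (4)·(3/8) + (-5)·(3/8) + (4)·(1/4) = 5/8.
The best pure response is center with expected payoff 17/8.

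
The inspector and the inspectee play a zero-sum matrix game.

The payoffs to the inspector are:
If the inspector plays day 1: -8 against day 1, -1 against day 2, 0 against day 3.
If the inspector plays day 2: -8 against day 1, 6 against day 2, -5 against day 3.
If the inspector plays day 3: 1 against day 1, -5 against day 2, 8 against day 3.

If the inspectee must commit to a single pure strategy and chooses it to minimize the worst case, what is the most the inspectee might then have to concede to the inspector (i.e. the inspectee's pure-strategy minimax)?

1

The worst case (largest entry) in each column is day 1: 1, day 2: 6, day 3: 8.
The best (smallest) of these is 1.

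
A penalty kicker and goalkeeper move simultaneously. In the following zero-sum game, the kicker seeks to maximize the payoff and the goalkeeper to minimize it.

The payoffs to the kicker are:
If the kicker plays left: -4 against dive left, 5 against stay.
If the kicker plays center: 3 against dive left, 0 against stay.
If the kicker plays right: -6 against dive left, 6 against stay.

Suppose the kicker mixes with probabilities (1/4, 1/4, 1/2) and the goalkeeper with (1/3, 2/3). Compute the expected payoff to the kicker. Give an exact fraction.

7/4

Against (1/3, 2/3), each row's expected payoff is left: 2; center: 1; right: 2.
Taking the (1/4, 1/4, 1/2)-weighted average: (1/4)·(2) + (1/4)·(1) + (1/2)·(2) = 7/4.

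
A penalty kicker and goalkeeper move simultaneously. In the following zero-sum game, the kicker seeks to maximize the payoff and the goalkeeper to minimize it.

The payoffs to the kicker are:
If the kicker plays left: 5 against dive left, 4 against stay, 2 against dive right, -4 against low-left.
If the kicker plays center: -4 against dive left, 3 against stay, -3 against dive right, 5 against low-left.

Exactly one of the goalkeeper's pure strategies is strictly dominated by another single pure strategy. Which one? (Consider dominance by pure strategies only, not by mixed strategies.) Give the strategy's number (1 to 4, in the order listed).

2

The goalkeeper prefers columns that give the kicker less. Compare stay with dive right: 2 < 4, -3 < 3.
So dive right strictly dominates stay for the goalkeeper; stay is strictly dominated.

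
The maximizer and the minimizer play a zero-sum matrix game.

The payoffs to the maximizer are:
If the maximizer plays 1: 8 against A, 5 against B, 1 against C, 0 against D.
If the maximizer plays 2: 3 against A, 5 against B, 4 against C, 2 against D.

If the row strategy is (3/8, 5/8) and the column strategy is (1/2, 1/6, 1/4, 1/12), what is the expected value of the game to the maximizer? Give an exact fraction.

Against (1/2, 1/6, 1/4, 1/12), each row's expected payoff is 1: 61/12; 2: 7/2.
Taking the (3/8, 5/8)-weighted average: (3/8)·(61/12) + (5/8)·(7/2) = 131/32.

131/32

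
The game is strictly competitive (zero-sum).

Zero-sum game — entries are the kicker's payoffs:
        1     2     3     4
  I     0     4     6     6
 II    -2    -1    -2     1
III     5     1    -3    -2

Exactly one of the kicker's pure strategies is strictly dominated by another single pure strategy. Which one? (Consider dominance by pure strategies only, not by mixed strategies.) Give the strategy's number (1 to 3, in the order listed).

2

Compare II with I: 0 > -2, 4 > -1, 6 > -2, 6 > 1.
So I strictly dominates II for the kicker; II is strictly dominated.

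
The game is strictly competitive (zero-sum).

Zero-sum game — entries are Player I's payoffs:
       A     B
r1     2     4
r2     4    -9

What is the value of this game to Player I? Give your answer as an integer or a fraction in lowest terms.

Row minima are 2 and -9, so Player I's maximin is 2; column maxima are 4 and 4, so Player II's minimax is 4. These differ, so the equilibrium is in mixed strategies.
Let Player I play r1 with probability p. Player II is indifferent when 2p + 4(1−p) = 4p − 9(1−p), giving p = 13/15.
Let Player II play A with probability q. Player I is indifferent when 2q + 4(1−q) = 4q − 9(1−q), giving q = 13/15.
The value is 2·(13/15) + (4)·(2/15) = 34/15.

34/15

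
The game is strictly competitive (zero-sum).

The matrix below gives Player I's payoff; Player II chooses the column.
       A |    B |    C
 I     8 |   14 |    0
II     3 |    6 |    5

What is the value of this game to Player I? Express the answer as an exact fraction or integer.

4

Column B is strictly dominated by A for Player II (it gives Player I more in every row).
The remaining 2×2 game on (I, II) × (A, C) has no saddle point. Let Player I play I with probability p; indifference gives 8p + 3(1−p) = 5(1−p), so p = 1/5.
Similarly Player II's optimal q on A is 1/2, and the value is 8·(1/2) + (0)·(1/2) = 4.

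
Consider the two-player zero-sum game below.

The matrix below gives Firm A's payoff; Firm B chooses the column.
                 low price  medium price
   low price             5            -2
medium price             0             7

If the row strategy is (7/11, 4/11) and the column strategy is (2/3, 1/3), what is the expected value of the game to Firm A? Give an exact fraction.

Against (2/3, 1/3), each row's expected payoff is low price: 8/3; medium price: 7/3.
Taking the (7/11, 4/11)-weighted average: (7/11)·(8/3) + (4/11)·(7/3) = 28/11.

28/11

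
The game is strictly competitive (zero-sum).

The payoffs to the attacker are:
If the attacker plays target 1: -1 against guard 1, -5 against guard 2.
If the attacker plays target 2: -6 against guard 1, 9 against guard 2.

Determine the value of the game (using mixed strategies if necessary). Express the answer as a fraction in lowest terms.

-39/19

Row minima are -5 and -6, so the attacker's maximin is -5; column maxima are -1 and 9, so the defender's minimax is -1. These differ, so the equilibrium is in mixed strategies.
Let the attacker play target 1 with probability p. The defender is indifferent when −p − 6(1−p) = −5p + 9(1−p), giving p = 15/19.
Let the defender play guard 1 with probability q. The attacker is indifferent when −q − 5(1−q) = −6q + 9(1−q), giving q = 14/19.
The value is -1·(14/19) + (-5)·(5/19) = -39/19.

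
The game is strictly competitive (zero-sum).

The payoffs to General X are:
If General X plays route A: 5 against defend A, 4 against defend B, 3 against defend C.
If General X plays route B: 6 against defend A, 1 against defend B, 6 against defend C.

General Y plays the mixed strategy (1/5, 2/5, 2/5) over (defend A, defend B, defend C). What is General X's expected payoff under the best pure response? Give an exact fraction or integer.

4

route A: (5)·(1/5) + (4)·(2/5) + (3)·(2/5) = 19/5.
route B: (6)·(1/5) + (1)·(2/5) + (6)·(2/5) = 4.
The best pure response is route B with expected payoff 4.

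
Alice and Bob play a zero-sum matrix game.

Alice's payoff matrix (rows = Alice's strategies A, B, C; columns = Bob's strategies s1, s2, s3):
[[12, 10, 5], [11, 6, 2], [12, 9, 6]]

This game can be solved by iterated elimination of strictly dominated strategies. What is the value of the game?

6

Row B is strictly dominated by row A (12>11, 10>6, 5>2); eliminate B.
Column s2 is strictly dominated by s3 for Bob (5<10, 6<9); eliminate s2.
Column s1 is strictly dominated by s3 for Bob (5<12, 6<12); eliminate s1.
Row A is strictly dominated by row C (6>5); eliminate A.
Only (C, s3) remains, with payoff 6.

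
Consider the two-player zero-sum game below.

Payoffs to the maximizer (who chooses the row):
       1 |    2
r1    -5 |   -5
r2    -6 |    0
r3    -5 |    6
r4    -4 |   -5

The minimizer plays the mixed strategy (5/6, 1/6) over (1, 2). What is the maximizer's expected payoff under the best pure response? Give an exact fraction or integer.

-19/6

r1: (-5)·(5/6) + (-5)·(1/6) = -5.
r2: (-6)·(5/6) + (0)·(1/6) = -5.
r3: (-5)·(5/6) + (6)·(1/6) = -19/6.
r4: (-4)·(5/6) + (-5)·(1/6) = -25/6.
The best pure response is r3 with expected payoff -19/6.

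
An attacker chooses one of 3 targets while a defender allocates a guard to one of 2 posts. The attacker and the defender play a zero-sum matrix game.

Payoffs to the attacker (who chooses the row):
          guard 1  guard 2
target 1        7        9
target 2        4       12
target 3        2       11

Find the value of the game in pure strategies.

Row minima: 7, 4, 2 → the attacker's maximin is 7.
Column maxima: 7, 12 → the defender's minimax is 7.
They coincide at (target 1, guard 1), so the value is 7.

7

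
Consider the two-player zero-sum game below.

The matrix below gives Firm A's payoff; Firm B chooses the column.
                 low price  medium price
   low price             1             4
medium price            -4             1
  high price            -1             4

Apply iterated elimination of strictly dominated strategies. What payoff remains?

1

Column medium price is strictly dominated by low price for Firm B (1<4, -4<1, -1<4); eliminate medium price.
Row high price is strictly dominated by row low price (1>-1); eliminate high price.
Row medium price is strictly dominated by row low price (1>-4); eliminate medium price.
Only (low price, low price) remains, with payoff 1.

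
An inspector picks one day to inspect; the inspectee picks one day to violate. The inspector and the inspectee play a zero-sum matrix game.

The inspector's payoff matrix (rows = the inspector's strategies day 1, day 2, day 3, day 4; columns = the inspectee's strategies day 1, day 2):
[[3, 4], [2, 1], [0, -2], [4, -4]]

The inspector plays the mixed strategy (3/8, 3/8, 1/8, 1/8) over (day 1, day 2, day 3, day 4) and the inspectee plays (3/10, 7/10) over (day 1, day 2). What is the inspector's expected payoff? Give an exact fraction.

3/2

Against (3/10, 7/10), each row's expected payoff is day 1: 37/10; day 2: 13/10; day 3: -7/5; day 4: -8/5.
Taking the (3/8, 3/8, 1/8, 1/8)-weighted average: (3/8)·(37/10) + (3/8)·(13/10) + (1/8)·(-7/5) + (1/8)·(-8/5) = 3/2.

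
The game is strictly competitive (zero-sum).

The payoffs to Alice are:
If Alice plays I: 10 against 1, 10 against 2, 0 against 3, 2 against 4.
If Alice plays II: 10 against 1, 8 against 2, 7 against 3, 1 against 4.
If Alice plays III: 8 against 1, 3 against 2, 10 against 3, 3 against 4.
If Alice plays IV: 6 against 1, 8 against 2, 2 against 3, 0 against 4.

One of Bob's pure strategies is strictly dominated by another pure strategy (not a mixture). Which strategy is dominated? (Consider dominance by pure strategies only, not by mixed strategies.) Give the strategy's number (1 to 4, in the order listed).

Bob prefers columns that give Alice less. Compare 1 with 4: 2 < 10, 1 < 10, 3 < 8, 0 < 6.
So 4 strictly dominates 1 for Bob; 1 is strictly dominated.

1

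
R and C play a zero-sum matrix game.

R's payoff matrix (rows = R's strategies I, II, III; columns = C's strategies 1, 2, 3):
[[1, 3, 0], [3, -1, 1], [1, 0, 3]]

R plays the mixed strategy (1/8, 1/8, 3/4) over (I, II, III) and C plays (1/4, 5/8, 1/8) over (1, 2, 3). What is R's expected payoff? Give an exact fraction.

Against (1/4, 5/8, 1/8), each row's expected payoff is I: 17/8; II: 1/4; III: 5/8.
Taking the (1/8, 1/8, 3/4)-weighted average: (1/8)·(17/8) + (1/8)·(1/4) + (3/4)·(5/8) = 49/64.

49/64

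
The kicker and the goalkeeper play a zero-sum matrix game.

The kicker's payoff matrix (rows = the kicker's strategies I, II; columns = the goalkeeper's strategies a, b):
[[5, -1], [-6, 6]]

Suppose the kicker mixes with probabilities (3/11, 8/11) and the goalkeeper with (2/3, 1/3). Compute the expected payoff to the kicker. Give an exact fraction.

Against (2/3, 1/3), each row's expected payoff is I: 3; II: -2.
Taking the (3/11, 8/11)-weighted average: (3/11)·(3) + (8/11)·(-2) = -7/11.

-7/11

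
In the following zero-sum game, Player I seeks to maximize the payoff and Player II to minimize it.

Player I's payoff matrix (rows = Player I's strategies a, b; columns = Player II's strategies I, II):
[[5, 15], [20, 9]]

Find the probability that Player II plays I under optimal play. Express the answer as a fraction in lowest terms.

2/7

Row minima are 5 and 9, so Player I's maximin is 9; column maxima are 20 and 15, so Player II's minimax is 15. These differ, so the equilibrium is in mixed strategies.
Let Player II play I with probability q. Player I is indifferent when 5q + 15(1−q) = 20q + 9(1−q), giving q = 2/7.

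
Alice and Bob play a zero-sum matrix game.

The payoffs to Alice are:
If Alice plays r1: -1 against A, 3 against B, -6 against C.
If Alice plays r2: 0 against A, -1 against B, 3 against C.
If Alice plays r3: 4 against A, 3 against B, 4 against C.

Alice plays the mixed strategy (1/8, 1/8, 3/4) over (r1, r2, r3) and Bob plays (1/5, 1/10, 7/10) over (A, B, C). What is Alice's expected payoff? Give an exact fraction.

Against (1/5, 1/10, 7/10), each row's expected payoff is r1: -41/10; r2: 2; r3: 39/10.
Taking the (1/8, 1/8, 3/4)-weighted average: (1/8)·(-41/10) + (1/8)·(2) + (3/4)·(39/10) = 213/80.

213/80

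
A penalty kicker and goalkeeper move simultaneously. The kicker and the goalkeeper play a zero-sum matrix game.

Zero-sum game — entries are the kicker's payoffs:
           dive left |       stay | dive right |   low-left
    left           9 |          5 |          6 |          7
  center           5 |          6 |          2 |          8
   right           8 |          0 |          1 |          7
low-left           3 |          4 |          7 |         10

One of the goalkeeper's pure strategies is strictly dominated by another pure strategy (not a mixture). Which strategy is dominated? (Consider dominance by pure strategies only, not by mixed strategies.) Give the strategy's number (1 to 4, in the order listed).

4

The goalkeeper prefers columns that give the kicker less. Compare low-left with stay: 5 < 7, 6 < 8, 0 < 7, 4 < 10.
So stay strictly dominates low-left for the goalkeeper; low-left is strictly dominated.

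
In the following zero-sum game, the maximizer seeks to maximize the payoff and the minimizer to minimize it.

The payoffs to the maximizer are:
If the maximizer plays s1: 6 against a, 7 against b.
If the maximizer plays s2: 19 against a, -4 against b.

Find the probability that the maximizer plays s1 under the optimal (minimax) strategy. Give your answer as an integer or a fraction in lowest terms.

Row minima are 6 and -4, so the maximizer's maximin is 6; column maxima are 19 and 7, so the minimizer's minimax is 7. These differ, so the equilibrium is in mixed strategies.
Let the maximizer play s1 with probability p. The minimizer is indifferent when 6p + 19(1−p) = 7p − 4(1−p), giving p = 23/24.

23/24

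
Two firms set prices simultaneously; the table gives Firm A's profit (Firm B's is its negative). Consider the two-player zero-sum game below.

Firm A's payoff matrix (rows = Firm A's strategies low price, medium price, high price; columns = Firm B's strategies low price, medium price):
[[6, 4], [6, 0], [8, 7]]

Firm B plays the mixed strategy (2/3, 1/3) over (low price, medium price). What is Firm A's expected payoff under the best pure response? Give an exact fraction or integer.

23/3

low price: (6)·(2/3) + (4)·(1/3) = 16/3.
medium price: (6)·(2/3) + (0)·(1/3) = 4.
high price: (8)·(2/3) + (7)·(1/3) = 23/3.
The best pure response is high price with expected payoff 23/3.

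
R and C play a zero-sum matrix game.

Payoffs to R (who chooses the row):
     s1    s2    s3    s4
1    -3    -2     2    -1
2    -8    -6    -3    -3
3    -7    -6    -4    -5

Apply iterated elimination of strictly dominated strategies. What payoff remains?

-3

Column s3 is strictly dominated by s1 for C (-3<2, -8<-3, -7<-4); eliminate s3.
Column s4 is strictly dominated by s1 for C (-3<-1, -8<-3, -7<-5); eliminate s4.
Row 2 is strictly dominated by row 1 (-3>-8, -2>-6); eliminate 2.
Column s2 is strictly dominated by s1 for C (-3<-2, -7<-6); eliminate s2.
Row 3 is strictly dominated by row 1 (-3>-7); eliminate 3.
Only (1, s1) remains, with payoff -3.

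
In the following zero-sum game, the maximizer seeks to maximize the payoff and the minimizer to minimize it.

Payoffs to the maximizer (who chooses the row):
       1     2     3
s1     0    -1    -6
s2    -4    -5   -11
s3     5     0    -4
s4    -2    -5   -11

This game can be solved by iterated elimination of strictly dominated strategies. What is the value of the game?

Row s4 is strictly dominated by row s1 (0>-2, -1>-5, -6>-11); eliminate s4.
Row s1 is strictly dominated by row s3 (5>0, 0>-1, -4>-6); eliminate s1.
Column 2 is strictly dominated by 3 for the minimizer (-11<-5, -4<0); eliminate 2.
Row s2 is strictly dominated by row s3 (5>-4, -4>-11); eliminate s2.
Column 1 is strictly dominated by 3 for the minimizer (-4<5); eliminate 1.
Only (s3, 3) remains, with payoff -4.

-4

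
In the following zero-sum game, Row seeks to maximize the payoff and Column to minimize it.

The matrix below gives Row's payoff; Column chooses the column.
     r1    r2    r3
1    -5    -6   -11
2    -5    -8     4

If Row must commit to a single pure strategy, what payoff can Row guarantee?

The worst-case payoff for each row is 1: -11, 2: -8.
The best of these is -8.

-8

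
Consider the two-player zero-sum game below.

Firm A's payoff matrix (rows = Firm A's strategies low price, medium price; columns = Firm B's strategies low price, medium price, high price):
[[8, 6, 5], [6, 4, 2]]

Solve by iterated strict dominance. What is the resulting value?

Column medium price is strictly dominated by high price for Firm B (5<6, 2<4); eliminate medium price.
Row medium price is strictly dominated by row low price (8>6, 5>2); eliminate medium price.
Column low price is strictly dominated by high price for Firm B (5<8); eliminate low price.
Only (low price, high price) remains, with payoff 5.

5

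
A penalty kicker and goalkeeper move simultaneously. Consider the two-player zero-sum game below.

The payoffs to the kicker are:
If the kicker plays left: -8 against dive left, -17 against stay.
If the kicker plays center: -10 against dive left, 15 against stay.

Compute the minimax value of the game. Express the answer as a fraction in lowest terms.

-145/17

Row minima are -17 and -10, so the kicker's maximin is -10; column maxima are -8 and 15, so the goalkeeper's minimax is -8. These differ, so the equilibrium is in mixed strategies.
Let the kicker play left with probability p. The goalkeeper is indifferent when −8p − 10(1−p) = −17p + 15(1−p), giving p = 25/34.
Let the goalkeeper play dive left with probability q. The kicker is indifferent when −8q − 17(1−q) = −10q + 15(1−q), giving q = 16/17.
The value is -8·(16/17) + (-17)·(1/17) = -145/17.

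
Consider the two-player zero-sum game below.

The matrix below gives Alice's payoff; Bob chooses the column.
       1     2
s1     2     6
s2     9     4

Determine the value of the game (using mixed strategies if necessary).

46/9

Row minima are 2 and 4, so Alice's maximin is 4; column maxima are 9 and 6, so Bob's minimax is 6. These differ, so the equilibrium is in mixed strategies.
Let Alice play s1 with probability p. Bob is indifferent when 2p + 9(1−p) = 6p + 4(1−p), giving p = 5/9.
Let Bob play 1 with probability q. Alice is indifferent when 2q + 6(1−q) = 9q + 4(1−q), giving q = 2/9.
The value is 2·(2/9) + (6)·(7/9) = 46/9.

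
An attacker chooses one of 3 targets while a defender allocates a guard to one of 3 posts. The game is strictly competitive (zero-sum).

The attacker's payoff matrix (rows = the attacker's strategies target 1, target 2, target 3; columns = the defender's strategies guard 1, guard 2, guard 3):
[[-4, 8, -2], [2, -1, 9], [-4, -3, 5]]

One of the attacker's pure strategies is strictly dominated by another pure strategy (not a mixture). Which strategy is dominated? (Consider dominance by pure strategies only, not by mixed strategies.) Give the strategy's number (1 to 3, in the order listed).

Compare target 3 with target 2: 2 > -4, -1 > -3, 9 > 5.
So target 2 strictly dominates target 3 for the attacker; target 3 is strictly dominated.

3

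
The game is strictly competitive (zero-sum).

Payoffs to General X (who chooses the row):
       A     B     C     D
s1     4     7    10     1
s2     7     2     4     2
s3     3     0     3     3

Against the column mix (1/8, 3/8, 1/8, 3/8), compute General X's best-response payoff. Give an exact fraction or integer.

19/4

s1: (4)·(1/8) + (7)·(3/8) + (10)·(1/8) + (1)·(3/8) = 19/4.
s2: (7)·(1/8) + (2)·(3/8) + (4)·(1/8) + (2)·(3/8) = 23/8.
s3: (3)·(1/8) + (0)·(3/8) + (3)·(1/8) + (3)·(3/8) = 15/8.
The best pure response is s1 with expected payoff 19/4.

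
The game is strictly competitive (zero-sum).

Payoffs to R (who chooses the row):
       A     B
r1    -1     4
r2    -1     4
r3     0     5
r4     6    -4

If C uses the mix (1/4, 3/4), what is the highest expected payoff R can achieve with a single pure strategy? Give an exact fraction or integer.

15/4

r1: (-1)·(1/4) + (4)·(3/4) = 11/4.
r2: (-1)·(1/4) + (4)·(3/4) = 11/4.
r3: (0)·(1/4) + (5)·(3/4) = 15/4.
r4: (6)·(1/4) + (-4)·(3/4) = -3/2.
The best pure response is r3 with expected payoff 15/4.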